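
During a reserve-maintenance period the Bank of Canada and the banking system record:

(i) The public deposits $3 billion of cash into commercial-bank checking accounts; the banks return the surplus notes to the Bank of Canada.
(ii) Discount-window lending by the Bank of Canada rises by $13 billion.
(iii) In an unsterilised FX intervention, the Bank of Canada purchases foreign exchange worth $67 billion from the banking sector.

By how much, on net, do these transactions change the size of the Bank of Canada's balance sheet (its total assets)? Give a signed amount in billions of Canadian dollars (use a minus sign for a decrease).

Bank of Canada balance sheet:
  Assets:      Loans to banks +$13B, Foreign assets +$67B
  Liabilities: Bank reserves +$83B, Currency in circulation −$3B
Change in total Bank of Canada assets = +$80 billion.

+$80 billion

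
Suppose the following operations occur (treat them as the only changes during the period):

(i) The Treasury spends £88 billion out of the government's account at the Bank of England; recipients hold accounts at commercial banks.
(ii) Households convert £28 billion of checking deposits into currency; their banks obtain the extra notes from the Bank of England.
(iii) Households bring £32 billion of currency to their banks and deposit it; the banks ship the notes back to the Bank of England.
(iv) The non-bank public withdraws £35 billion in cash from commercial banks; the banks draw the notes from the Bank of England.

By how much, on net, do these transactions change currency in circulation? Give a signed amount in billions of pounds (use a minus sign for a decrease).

+£31 billion

Government spending £88 billion: no currency enters or leaves circulation → 0.
Currency withdrawal £28 billion: notes leave the central bank → +£28B.
Currency deposit £32 billion: notes return to the central bank → −£32B.
Currency withdrawal £35 billion: notes leave the central bank → +£35B.
Net: 0 + 28 − 32 + 35 = +£31 billion.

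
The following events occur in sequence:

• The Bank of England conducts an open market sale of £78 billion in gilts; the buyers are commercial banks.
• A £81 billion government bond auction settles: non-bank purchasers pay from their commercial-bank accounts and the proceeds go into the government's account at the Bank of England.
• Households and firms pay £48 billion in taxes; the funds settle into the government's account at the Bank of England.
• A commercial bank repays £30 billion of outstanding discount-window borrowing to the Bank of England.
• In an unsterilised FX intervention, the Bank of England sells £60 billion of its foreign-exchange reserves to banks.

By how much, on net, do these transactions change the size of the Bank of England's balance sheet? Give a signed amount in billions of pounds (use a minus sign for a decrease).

-£168 billion

Bank of England balance sheet:
  Assets:      Securities −£78B, Loans to banks −£30B, Foreign assets −£60B
  Liabilities: Bank reserves −£297B, Government deposits +£129B
Commercial banking system:
  Assets:      Reserves at CB −£297B, Securities +£78B, Foreign assets +£60B
  Liabilities: Checkable deposits −£129B, Borrowings from CB −£30B
Change in total Bank of England assets = -£168 billion.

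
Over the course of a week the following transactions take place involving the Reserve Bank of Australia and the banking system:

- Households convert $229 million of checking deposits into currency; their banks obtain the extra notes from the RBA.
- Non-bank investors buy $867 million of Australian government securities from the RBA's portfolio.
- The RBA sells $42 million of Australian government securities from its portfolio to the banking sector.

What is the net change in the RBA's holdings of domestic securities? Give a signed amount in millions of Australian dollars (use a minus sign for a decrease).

-$909 million

Currency withdrawal $229 million: the RBA's securities portfolio is untouched → 0.
Asset sale (to non-banks) $867 million: securities removed from the RBA's portfolio → −$867M.
OMO sale (to banks) $42 million: securities removed from the RBA's portfolio → −$42M.
Net: 0 − 867 − 42 = -$909 million.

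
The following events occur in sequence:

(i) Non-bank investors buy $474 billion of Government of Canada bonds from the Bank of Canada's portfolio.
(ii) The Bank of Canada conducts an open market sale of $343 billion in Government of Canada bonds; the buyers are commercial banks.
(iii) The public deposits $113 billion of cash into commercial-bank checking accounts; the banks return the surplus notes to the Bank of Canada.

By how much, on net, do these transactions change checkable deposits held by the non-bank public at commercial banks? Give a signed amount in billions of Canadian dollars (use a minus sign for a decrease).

Bank of Canada balance sheet:
  Assets:      Securities −$817B
  Liabilities: Bank reserves −$704B, Currency in circulation −$113B
Commercial banking system:
  Assets:      Reserves at CB −$704B, Securities +$343B
  Liabilities: Checkable deposits −$361B
So the change in checkable deposits held by the non-bank public at commercial banks is -$361 billion.

-$361 billion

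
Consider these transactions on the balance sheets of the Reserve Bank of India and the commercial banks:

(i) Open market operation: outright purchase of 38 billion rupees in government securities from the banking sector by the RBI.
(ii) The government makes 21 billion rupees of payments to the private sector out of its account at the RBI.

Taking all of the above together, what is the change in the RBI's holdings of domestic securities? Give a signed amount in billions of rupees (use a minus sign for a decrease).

RBI balance sheet:
  Assets:      Securities +38B
  Liabilities: Bank reserves +59B, Government deposits −21B
So the change in the RBI's holdings of domestic securities is +38 billion.

+38 billion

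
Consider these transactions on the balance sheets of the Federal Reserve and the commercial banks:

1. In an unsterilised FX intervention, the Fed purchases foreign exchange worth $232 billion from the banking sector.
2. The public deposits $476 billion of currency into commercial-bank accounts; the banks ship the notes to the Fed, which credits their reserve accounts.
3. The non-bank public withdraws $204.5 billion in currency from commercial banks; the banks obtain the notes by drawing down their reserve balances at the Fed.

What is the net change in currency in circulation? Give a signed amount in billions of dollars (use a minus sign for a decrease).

-$271.5 billion

FX purchase $232 billion: no currency enters or leaves circulation → 0.
Currency deposit $476 billion: notes return to the central bank → −$476B.
Currency withdrawal $204.5 billion: notes leave the central bank → +$204.5B.
Net: 0 − 476 + 204.5 = -$271.5 billion.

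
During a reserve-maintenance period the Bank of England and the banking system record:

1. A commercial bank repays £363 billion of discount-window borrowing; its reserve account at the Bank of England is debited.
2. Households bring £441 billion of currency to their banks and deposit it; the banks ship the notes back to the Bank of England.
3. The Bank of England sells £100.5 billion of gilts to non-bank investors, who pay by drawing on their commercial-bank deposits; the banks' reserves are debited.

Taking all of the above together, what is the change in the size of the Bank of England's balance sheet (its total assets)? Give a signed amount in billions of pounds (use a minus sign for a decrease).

Discount-window repayment £363 billion: a Bank of England asset is shed → −£363B.
Currency deposit £441 billion: only the composition of liabilities changes → 0.
Asset sale (to non-banks) £100.5 billion: a Bank of England asset is shed → −£100.5B.
Net: −363 + 0 − 100.5 = -£463.5 billion.

-£463.5 billion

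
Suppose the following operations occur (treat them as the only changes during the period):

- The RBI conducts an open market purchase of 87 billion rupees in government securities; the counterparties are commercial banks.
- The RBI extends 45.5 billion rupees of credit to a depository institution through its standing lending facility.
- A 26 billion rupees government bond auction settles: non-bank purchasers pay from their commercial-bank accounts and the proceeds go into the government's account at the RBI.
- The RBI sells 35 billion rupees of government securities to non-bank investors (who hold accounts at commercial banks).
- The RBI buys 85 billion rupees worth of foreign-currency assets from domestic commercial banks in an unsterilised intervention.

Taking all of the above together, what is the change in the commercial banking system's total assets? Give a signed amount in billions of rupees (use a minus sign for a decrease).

RBI balance sheet:
  Assets:      Securities +52B, Loans to banks +45.5B, Foreign assets +85B
  Liabilities: Bank reserves +156.5B, Government deposits +26B
Commercial banking system:
  Assets:      Reserves at CB +156.5B, Securities −87B, Foreign assets −85B
  Liabilities: Checkable deposits −61B, Borrowings from CB +45.5B
Change in total bank assets = -15.5 billion.

-15.5 billion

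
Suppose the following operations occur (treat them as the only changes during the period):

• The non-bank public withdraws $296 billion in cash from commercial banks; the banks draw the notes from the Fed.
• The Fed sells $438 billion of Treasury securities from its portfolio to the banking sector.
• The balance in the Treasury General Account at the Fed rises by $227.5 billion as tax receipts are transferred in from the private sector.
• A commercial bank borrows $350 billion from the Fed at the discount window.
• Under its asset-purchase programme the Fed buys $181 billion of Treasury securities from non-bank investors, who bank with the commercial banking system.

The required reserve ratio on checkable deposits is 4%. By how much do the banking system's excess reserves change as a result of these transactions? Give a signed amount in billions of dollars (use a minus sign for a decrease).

Currency withdrawal $296 billion: reserves −$296B, deposits −$296B.
OMO sale (to banks) $438 billion: reserves −$438B, deposits 0.
Government account inflow $227.5 billion: reserves −$227.5B, deposits −$227.5B.
Discount-window loan $350 billion: reserves +$350B, deposits 0.
Asset purchase (from non-banks) $181 billion: reserves +$181B, deposits +$181B.
Totals: Δreserves = −$430.5B, Δdeposits = −$342.5B.
Δrequired reserves = 4% × −$342.5B = −$13.7B.
Δexcess reserves = Δreserves − Δrequired = −$430.5B − (−$13.7B) = -$416.8 billion.

-$416.8 billion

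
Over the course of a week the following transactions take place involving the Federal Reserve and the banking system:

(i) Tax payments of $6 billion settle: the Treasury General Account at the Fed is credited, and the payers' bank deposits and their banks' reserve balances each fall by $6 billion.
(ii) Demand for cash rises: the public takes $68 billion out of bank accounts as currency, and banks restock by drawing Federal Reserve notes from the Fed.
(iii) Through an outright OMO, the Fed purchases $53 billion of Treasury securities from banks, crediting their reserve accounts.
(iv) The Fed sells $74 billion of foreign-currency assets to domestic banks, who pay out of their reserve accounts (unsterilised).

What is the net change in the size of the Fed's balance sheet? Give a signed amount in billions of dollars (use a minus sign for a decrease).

-$21 billion

Government account inflow $6 billion: only the composition of liabilities changes → 0.
Currency withdrawal $68 billion: only the composition of liabilities changes → 0.
OMO purchase (from banks) $53 billion: a Fed asset is acquired → +$53B.
FX sale $74 billion: a Fed asset is shed → −$74B.
Net: 0 + 0 + 53 − 74 = -$21 billion.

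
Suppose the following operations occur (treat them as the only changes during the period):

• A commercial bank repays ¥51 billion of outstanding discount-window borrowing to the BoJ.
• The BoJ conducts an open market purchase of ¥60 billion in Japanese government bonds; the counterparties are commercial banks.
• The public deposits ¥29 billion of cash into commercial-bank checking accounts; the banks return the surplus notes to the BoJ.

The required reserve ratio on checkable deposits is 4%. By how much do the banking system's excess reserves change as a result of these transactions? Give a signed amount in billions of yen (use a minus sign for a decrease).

+¥36.84 billion

Discount-window repayment ¥51 billion: reserves −¥51B, deposits 0.
OMO purchase (from banks) ¥60 billion: reserves +¥60B, deposits 0.
Currency deposit ¥29 billion: reserves +¥29B, deposits +¥29B.
Totals: Δreserves = +¥38B, Δdeposits = +¥29B.
Δrequired reserves = 4% × +¥29B = +¥1.16B.
Δexcess reserves = Δreserves − Δrequired = +¥38B − (+¥1.16B) = +¥36.84 billion.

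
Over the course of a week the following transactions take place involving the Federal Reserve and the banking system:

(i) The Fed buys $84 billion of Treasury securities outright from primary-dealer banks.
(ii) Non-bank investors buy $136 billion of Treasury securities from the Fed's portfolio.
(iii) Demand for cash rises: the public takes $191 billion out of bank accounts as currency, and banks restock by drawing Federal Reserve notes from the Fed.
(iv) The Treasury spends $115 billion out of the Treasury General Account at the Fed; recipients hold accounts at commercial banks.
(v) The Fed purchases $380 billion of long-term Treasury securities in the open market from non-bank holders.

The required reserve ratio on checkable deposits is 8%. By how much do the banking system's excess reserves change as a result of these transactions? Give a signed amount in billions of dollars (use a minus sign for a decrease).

+$238.56 billion

OMO purchase (from banks) $84 billion: reserves +$84B, deposits 0.
Asset sale (to non-banks) $136 billion: reserves −$136B, deposits −$136B.
Currency withdrawal $191 billion: reserves −$191B, deposits −$191B.
Government spending $115 billion: reserves +$115B, deposits +$115B.
Asset purchase (from non-banks) $380 billion: reserves +$380B, deposits +$380B.
Totals: Δreserves = +$252B, Δdeposits = +$168B.
Δrequired reserves = 8% × +$168B = +$13.44B.
Δexcess reserves = Δreserves − Δrequired = +$252B − (+$13.44B) = +$238.56 billion.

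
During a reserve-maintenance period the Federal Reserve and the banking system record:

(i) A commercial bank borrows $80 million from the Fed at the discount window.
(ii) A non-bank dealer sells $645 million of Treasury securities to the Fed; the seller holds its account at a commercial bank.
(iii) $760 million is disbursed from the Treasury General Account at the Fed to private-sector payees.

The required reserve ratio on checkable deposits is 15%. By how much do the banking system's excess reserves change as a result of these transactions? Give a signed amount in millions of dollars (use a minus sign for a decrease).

Discount-window loan $80 million: reserves +$80M, deposits 0.
Asset purchase (from non-banks) $645 million: reserves +$645M, deposits +$645M.
Government spending $760 million: reserves +$760M, deposits +$760M.
Totals: Δreserves = +$1485M, Δdeposits = +$1405M.
Δrequired reserves = 15% × +$1405M = +$210.75M.
Δexcess reserves = Δreserves − Δrequired = +$1485M − (+$210.75M) = +$1274.25 million.

+$1274.25 million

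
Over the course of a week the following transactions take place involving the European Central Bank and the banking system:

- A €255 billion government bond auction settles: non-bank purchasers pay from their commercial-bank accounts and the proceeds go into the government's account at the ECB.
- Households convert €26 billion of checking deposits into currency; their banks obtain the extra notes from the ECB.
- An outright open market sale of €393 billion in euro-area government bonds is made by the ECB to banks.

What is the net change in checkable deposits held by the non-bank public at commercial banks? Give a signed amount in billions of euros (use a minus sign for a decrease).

ECB balance sheet:
  Assets:      Securities −€393B
  Liabilities: Bank reserves −€674B, Currency in circulation +€26B, Government deposits +€255B
Commercial banking system:
  Assets:      Reserves at CB −€674B, Securities +€393B
  Liabilities: Checkable deposits −€281B
So the change in checkable deposits held by the non-bank public at commercial banks is -€281 billion.

-€281 billion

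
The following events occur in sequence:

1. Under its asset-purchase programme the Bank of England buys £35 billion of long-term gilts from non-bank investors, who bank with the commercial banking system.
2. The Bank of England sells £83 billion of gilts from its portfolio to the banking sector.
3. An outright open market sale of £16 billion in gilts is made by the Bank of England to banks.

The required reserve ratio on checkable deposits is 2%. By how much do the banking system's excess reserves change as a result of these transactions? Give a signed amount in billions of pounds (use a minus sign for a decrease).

-£64.7 billion

Asset purchase (from non-banks) £35 billion: reserves +£35B, deposits +£35B.
OMO sale (to banks) £83 billion: reserves −£83B, deposits 0.
OMO sale (to banks) £16 billion: reserves −£16B, deposits 0.
Totals: Δreserves = −£64B, Δdeposits = +£35B.
Δrequired reserves = 2% × +£35B = +£0.7B.
Δexcess reserves = Δreserves − Δrequired = −£64B − (+£0.7B) = -£64.7 billion.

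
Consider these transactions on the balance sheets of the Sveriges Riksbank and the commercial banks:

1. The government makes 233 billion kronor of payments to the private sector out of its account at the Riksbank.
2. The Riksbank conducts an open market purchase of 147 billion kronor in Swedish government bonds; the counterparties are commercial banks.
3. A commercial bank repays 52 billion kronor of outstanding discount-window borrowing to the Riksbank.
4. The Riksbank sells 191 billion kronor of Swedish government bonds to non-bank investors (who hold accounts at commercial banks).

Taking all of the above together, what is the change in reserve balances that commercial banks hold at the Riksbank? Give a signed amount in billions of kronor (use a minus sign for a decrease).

Government spending 233 billion kronor: government payments flow into bank reserve accounts → +233B.
OMO purchase (from banks) 147 billion kronor: the Riksbank pays by crediting reserve accounts → +147B.
Discount-window repayment 52 billion kronor: repayment is debited from reserves → −52B.
Asset sale (to non-banks) 191 billion kronor: the non-bank buyers' banks settle from reserves → −191B.
Net: 233 + 147 − 52 − 191 = +137 billion.

+137 billion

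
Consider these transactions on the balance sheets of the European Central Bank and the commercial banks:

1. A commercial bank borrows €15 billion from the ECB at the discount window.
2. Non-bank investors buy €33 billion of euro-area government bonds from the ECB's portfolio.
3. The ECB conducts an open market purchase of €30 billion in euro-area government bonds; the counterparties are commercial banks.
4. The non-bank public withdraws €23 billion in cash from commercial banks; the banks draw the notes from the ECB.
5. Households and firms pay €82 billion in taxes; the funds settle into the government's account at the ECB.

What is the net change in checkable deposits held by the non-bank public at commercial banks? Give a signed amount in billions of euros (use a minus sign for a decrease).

-€138 billion

Discount-window loan €15 billion: the counterparty is a bank, so public deposits are unchanged → 0.
Asset sale (to non-banks) €33 billion: non-bank counterparties' bank balances fall → −€33B.
OMO purchase (from banks) €30 billion: the counterparty is a bank, so public deposits are unchanged → 0.
Currency withdrawal €23 billion: non-bank counterparties' bank balances fall → −€23B.
Government account inflow €82 billion: non-bank counterparties' bank balances fall → −€82B.
Net: 0 − 33 + 0 − 23 − 82 = -€138 billion.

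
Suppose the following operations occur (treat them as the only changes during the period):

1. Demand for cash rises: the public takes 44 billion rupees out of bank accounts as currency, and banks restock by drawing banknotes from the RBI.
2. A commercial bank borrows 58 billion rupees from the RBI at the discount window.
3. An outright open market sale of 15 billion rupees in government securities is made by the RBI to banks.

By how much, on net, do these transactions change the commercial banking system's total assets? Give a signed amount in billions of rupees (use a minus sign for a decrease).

RBI balance sheet:
  Assets:      Securities −15B, Loans to banks +58B
  Liabilities: Bank reserves −1B, Currency in circulation +44B
Commercial banking system:
  Assets:      Reserves at CB −1B, Securities +15B
  Liabilities: Checkable deposits −44B, Borrowings from CB +58B
Change in total bank assets = +14 billion.

+14 billion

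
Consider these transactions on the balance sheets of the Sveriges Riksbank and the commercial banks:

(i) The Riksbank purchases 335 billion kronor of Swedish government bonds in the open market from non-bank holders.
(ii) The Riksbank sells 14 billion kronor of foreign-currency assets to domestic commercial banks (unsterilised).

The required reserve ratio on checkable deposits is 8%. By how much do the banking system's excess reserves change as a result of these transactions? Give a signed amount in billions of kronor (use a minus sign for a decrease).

+294.2 billion

Asset purchase (from non-banks) 335 billion kronor: reserves +335B, deposits +335B.
FX sale 14 billion kronor: reserves −14B, deposits 0.
Totals: Δreserves = +321B, Δdeposits = +335B.
Δrequired reserves = 8% × +335B = +26.8B.
Δexcess reserves = Δreserves − Δrequired = +321B − (+26.8B) = +294.2 billion.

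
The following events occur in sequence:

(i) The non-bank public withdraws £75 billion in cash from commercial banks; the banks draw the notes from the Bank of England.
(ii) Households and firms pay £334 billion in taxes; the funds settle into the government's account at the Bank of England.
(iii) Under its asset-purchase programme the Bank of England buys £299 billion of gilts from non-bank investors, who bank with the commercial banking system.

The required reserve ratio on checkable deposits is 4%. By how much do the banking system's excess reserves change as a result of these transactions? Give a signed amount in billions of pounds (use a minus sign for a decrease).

Currency withdrawal £75 billion: reserves −£75B, deposits −£75B.
Government account inflow £334 billion: reserves −£334B, deposits −£334B.
Asset purchase (from non-banks) £299 billion: reserves +£299B, deposits +£299B.
Totals: Δreserves = −£110B, Δdeposits = −£110B.
Δrequired reserves = 4% × −£110B = −£4.4B.
Δexcess reserves = Δreserves − Δrequired = −£110B − (−£4.4B) = -£105.6 billion.

-£105.6 billion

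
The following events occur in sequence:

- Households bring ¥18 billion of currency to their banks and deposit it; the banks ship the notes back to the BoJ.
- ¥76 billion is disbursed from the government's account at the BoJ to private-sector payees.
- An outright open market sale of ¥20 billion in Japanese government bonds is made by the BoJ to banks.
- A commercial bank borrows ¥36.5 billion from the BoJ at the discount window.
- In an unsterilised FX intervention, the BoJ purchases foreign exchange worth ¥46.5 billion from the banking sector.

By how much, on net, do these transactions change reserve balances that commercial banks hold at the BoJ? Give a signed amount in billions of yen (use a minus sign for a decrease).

+¥157 billion

Currency deposit ¥18 billion: returned notes are swapped for reserve credit → +¥18B.
Government spending ¥76 billion: government payments flow into bank reserve accounts → +¥76B.
OMO sale (to banks) ¥20 billion: the buying banks pay out of their reserve balances → −¥20B.
Discount-window loan ¥36.5 billion: the loan is credited to the bank's reserve account → +¥36.5B.
FX purchase ¥46.5 billion: the BoJ pays by crediting reserve accounts → +¥46.5B.
Net: 18 + 76 − 20 + 36.5 + 46.5 = +¥157 billion.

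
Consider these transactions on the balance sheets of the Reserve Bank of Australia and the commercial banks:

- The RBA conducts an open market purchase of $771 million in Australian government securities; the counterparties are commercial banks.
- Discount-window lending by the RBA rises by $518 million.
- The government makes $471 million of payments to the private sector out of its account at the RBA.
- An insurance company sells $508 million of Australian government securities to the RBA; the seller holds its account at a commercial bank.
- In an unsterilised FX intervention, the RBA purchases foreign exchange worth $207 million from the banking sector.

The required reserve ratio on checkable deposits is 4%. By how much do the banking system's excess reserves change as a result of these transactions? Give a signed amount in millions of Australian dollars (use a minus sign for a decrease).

OMO purchase (from banks) $771 million: reserves +$771M, deposits 0.
Discount-window loan $518 million: reserves +$518M, deposits 0.
Government spending $471 million: reserves +$471M, deposits +$471M.
Asset purchase (from non-banks) $508 million: reserves +$508M, deposits +$508M.
FX purchase $207 million: reserves +$207M, deposits 0.
Totals: Δreserves = +$2475M, Δdeposits = +$979M.
Δrequired reserves = 4% × +$979M = +$39.16M.
Δexcess reserves = Δreserves − Δrequired = +$2475M − (+$39.16M) = +$2435.84 million.

+$2435.84 million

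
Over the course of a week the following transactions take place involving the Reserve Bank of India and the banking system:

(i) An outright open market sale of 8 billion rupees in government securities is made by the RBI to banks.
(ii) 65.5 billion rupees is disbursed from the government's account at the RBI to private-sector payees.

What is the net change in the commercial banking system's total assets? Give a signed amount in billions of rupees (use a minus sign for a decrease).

RBI balance sheet:
  Assets:      Securities −8B
  Liabilities: Bank reserves +57.5B, Government deposits −65.5B
Commercial banking system:
  Assets:      Reserves at CB +57.5B, Securities +8B
  Liabilities: Checkable deposits +65.5B
Change in total bank assets = +65.5 billion.

+65.5 billion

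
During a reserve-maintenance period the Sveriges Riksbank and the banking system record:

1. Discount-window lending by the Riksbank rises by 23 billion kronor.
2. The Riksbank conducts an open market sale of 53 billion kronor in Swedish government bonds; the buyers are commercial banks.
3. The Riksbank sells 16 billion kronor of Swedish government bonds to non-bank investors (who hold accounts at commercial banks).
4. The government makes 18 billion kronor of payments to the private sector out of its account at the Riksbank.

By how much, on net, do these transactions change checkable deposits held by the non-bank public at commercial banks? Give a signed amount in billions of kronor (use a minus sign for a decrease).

Riksbank balance sheet:
  Assets:      Securities −69B, Loans to banks +23B
  Liabilities: Bank reserves −28B, Government deposits −18B
Commercial banking system:
  Assets:      Reserves at CB −28B, Securities +53B
  Liabilities: Checkable deposits +2B, Borrowings from CB +23B
So the change in checkable deposits held by the non-bank public at commercial banks is +2 billion.

+2 billion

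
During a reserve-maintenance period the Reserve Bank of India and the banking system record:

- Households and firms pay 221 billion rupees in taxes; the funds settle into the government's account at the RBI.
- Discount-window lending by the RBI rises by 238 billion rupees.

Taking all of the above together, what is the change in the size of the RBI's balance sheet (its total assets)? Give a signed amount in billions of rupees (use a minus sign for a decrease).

RBI balance sheet:
  Assets:      Loans to banks +238B
  Liabilities: Bank reserves +17B, Government deposits +221B
Commercial banking system:
  Assets:      Reserves at CB +17B
  Liabilities: Checkable deposits −221B, Borrowings from CB +238B
Change in total RBI assets = +238 billion.

+238 billion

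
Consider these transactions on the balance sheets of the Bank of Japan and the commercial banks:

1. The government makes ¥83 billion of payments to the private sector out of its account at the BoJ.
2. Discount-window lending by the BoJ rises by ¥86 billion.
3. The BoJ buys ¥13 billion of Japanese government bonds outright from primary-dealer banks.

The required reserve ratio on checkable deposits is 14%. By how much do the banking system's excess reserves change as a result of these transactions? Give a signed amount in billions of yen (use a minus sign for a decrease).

Government spending ¥83 billion: reserves +¥83B, deposits +¥83B.
Discount-window loan ¥86 billion: reserves +¥86B, deposits 0.
OMO purchase (from banks) ¥13 billion: reserves +¥13B, deposits 0.
Totals: Δreserves = +¥182B, Δdeposits = +¥83B.
Δrequired reserves = 14% × +¥83B = +¥11.62B.
Δexcess reserves = Δreserves − Δrequired = +¥182B − (+¥11.62B) = +¥170.38 billion.

+¥170.38 billion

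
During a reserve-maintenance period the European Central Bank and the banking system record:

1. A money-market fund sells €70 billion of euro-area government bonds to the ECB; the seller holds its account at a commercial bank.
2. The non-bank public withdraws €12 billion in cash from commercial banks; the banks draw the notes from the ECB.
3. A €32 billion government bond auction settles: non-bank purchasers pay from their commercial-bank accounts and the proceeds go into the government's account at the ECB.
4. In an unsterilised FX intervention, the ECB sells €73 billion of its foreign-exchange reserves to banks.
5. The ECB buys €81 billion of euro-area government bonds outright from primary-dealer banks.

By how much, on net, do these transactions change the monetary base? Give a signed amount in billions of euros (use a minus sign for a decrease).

ECB balance sheet:
  Assets:      Securities +€151B, Foreign assets −€73B
  Liabilities: Bank reserves +€34B, Currency in circulation +€12B, Government deposits +€32B
Commercial banking system:
  Assets:      Reserves at CB +€34B, Securities −€81B, Foreign assets +€73B
  Liabilities: Checkable deposits +€26B
Monetary base = currency + reserves: +€12B + (+€34B) = +€46 billion.

+€46 billion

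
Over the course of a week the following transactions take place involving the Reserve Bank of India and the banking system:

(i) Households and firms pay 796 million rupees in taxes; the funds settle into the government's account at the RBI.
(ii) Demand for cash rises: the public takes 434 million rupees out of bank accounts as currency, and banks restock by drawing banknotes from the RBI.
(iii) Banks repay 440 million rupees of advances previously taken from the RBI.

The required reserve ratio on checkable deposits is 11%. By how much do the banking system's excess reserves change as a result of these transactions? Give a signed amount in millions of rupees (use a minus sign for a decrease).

Government account inflow 796 million rupees: reserves −796M, deposits −796M.
Currency withdrawal 434 million rupees: reserves −434M, deposits −434M.
Discount-window repayment 440 million rupees: reserves −440M, deposits 0.
Totals: Δreserves = −1670M, Δdeposits = −1230M.
Δrequired reserves = 11% × −1230M = −135.3M.
Δexcess reserves = Δreserves − Δrequired = −1670M − (−135.3M) = -1534.7 million.

-1534.7 million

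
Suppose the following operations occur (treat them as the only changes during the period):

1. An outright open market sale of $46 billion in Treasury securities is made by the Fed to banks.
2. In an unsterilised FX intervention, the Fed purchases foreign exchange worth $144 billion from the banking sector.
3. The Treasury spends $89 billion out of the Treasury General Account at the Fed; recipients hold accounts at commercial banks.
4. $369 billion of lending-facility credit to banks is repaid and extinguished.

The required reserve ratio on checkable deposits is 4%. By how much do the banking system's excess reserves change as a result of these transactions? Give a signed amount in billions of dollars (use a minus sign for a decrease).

OMO sale (to banks) $46 billion: reserves −$46B, deposits 0.
FX purchase $144 billion: reserves +$144B, deposits 0.
Government spending $89 billion: reserves +$89B, deposits +$89B.
Discount-window repayment $369 billion: reserves −$369B, deposits 0.
Totals: Δreserves = −$182B, Δdeposits = +$89B.
Δrequired reserves = 4% × +$89B = +$3.56B.
Δexcess reserves = Δreserves − Δrequired = −$182B − (+$3.56B) = -$185.56 billion.

-$185.56 billion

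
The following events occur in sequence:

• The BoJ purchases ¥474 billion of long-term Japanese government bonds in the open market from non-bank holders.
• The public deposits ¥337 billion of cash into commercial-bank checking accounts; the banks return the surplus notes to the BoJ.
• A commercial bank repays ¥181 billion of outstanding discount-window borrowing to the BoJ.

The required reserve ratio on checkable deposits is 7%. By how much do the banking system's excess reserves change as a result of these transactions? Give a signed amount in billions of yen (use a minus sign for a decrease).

+¥573.23 billion

Asset purchase (from non-banks) ¥474 billion: reserves +¥474B, deposits +¥474B.
Currency deposit ¥337 billion: reserves +¥337B, deposits +¥337B.
Discount-window repayment ¥181 billion: reserves −¥181B, deposits 0.
Totals: Δreserves = +¥630B, Δdeposits = +¥811B.
Δrequired reserves = 7% × +¥811B = +¥56.77B.
Δexcess reserves = Δreserves − Δrequired = +¥630B − (+¥56.77B) = +¥573.23 billion.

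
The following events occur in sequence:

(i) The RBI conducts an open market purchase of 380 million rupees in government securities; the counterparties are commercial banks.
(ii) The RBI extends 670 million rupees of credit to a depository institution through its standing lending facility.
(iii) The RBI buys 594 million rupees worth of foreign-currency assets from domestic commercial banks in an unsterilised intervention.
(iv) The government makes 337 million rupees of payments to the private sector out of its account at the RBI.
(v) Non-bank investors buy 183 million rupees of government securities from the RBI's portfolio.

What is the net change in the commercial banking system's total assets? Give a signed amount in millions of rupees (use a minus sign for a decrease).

RBI balance sheet:
  Assets:      Securities +197M, Loans to banks +670M, Foreign assets +594M
  Liabilities: Bank reserves +1798M, Government deposits −337M
Commercial banking system:
  Assets:      Reserves at CB +1798M, Securities −380M, Foreign assets −594M
  Liabilities: Checkable deposits +154M, Borrowings from CB +670M
Change in total bank assets = +824 million.

+824 million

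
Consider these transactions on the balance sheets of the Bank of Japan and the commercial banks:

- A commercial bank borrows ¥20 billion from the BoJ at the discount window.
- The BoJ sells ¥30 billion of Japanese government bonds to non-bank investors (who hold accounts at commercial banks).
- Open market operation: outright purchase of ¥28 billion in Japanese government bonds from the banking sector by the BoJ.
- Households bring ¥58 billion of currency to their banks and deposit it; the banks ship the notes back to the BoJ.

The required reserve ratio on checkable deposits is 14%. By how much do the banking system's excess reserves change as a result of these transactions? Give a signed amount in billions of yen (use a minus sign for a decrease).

+¥72.08 billion

Discount-window loan ¥20 billion: reserves +¥20B, deposits 0.
Asset sale (to non-banks) ¥30 billion: reserves −¥30B, deposits −¥30B.
OMO purchase (from banks) ¥28 billion: reserves +¥28B, deposits 0.
Currency deposit ¥58 billion: reserves +¥58B, deposits +¥58B.
Totals: Δreserves = +¥76B, Δdeposits = +¥28B.
Δrequired reserves = 14% × +¥28B = +¥3.92B.
Δexcess reserves = Δreserves − Δrequired = +¥76B − (+¥3.92B) = +¥72.08 billion.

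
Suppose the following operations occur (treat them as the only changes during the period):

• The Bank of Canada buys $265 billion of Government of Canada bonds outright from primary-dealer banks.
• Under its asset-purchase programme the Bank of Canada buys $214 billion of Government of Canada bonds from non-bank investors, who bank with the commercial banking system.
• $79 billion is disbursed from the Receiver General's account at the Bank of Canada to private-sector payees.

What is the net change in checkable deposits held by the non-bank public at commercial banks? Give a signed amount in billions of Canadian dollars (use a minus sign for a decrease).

+$293 billion

OMO purchase (from banks) $265 billion: the counterparty is a bank, so public deposits are unchanged → 0.
Asset purchase (from non-banks) $214 billion: non-bank counterparties' bank balances rise → +$214B.
Government spending $79 billion: non-bank counterparties' bank balances rise → +$79B.
Net: 0 + 214 + 79 = +$293 billion.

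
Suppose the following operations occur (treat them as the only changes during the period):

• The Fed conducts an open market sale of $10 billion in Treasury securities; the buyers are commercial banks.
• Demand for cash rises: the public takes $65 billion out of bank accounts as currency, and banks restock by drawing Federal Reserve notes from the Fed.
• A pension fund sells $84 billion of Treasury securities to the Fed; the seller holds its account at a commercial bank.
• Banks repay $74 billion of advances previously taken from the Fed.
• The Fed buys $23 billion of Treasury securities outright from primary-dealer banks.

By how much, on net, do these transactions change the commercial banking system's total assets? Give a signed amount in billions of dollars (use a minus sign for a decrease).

Fed balance sheet:
  Assets:      Securities +$97B, Loans to banks −$74B
  Liabilities: Bank reserves −$42B, Currency in circulation +$65B
Commercial banking system:
  Assets:      Reserves at CB −$42B, Securities −$13B
  Liabilities: Checkable deposits +$19B, Borrowings from CB −$74B
Change in total bank assets = -$55 billion.

-$55 billion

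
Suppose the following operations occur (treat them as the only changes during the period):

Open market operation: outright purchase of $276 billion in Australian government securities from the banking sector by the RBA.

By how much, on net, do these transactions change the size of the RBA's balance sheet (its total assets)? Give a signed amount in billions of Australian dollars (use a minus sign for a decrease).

+$276 billion

OMO purchase (from banks) $276 billion: an RBA asset is acquired → +$276B.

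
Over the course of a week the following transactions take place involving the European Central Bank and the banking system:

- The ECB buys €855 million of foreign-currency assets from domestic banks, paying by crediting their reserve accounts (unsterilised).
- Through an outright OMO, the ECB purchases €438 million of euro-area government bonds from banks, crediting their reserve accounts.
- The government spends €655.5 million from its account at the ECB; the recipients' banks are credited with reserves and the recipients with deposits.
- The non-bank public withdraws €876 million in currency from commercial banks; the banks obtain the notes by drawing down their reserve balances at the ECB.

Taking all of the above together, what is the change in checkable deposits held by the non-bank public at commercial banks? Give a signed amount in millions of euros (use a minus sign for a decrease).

ECB balance sheet:
  Assets:      Securities +€438M, Foreign assets +€855M
  Liabilities: Bank reserves +€1072.5M, Currency in circulation +€876M, Government deposits −€655.5M
Commercial banking system:
  Assets:      Reserves at CB +€1072.5M, Securities −€438M, Foreign assets −€855M
  Liabilities: Checkable deposits −€220.5M
So the change in checkable deposits held by the non-bank public at commercial banks is -€220.5 million.

-€220.5 million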